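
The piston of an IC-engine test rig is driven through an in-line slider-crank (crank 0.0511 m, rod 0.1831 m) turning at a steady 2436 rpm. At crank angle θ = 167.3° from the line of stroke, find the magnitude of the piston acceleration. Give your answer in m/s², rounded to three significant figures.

2400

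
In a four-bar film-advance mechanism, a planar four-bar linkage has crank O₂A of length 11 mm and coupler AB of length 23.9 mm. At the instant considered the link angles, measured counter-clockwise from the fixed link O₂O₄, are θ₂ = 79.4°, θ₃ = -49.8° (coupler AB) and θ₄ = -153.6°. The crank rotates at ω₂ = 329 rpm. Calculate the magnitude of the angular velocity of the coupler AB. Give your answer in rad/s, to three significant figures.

ω₂ = 34.45 rad/s (from 329 rpm).
Differentiating the loop-closure r₂e^{iθ₂}+r₃e^{iθ₃}=r₁+r₄e^{iθ₄} gives r₂ω₂e^{iθ₂}+r₃ω₃e^{iθ₃}=r₄ω₄e^{iθ₄}.
Eliminating the other unknown: ω₃ = r₂ω₂ sin(θ₄−θ₂) / [r₃ sin(θ₃−θ₄)].
Numerator sine = +0.79864; denominator sine = +0.97113.
Result = 0.011·34.45·(+0.79864) / (0.0239·(+0.97113)) = +13.04 rad/s; magnitude 13.04 rad/s.

13.0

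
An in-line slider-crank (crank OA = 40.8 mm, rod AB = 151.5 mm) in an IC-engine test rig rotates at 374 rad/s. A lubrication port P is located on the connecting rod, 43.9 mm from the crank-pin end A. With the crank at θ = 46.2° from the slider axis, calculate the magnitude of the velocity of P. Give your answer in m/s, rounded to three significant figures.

ω = 374 rad/s.  Crank-pin speed |V_A| = rω = 15.259 m/s, perpendicular to OA.
Rod angle: sinφ = −(r/L) sinθ ⇒ φ = -11.208°; ω_rod = −rω cosθ/√(L²−r²sin²θ) = -71.069 rad/s.
V_P = V_A + ω_rod × AP, with AP = 0.0439 m along the rod.
Components: V_Px = −rω sinθ − a·ω_rod·sinφ = -11.62 m/s;  V_Py = rω cosθ + a·ω_rod·cosφ = +7.5011 m/s.
|V_P| = √(V_Px² + V_Py²) = 13.831 m/s.

13.8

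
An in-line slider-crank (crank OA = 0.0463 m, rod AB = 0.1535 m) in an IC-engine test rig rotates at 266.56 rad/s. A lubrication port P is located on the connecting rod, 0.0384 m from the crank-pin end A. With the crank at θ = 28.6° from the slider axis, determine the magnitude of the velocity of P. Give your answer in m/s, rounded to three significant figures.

10.3

ω = 266.6 rad/s.  Crank-pin speed |V_A| = rω = 12.342 m/s, perpendicular to OA.
Rod angle: sinφ = −(r/L) sinθ ⇒ φ = -8.302°; ω_rod = −rω cosθ/√(L²−r²sin²θ) = -71.339 rad/s.
V_P = V_A + ω_rod × AP, with AP = 0.0384 m along the rod.
Components: V_Px = −rω sinθ − a·ω_rod·sinφ = -6.3034 m/s;  V_Py = rω cosθ + a·ω_rod·cosφ = +8.1251 m/s.
|V_P| = √(V_Px² + V_Py²) = 10.284 m/s.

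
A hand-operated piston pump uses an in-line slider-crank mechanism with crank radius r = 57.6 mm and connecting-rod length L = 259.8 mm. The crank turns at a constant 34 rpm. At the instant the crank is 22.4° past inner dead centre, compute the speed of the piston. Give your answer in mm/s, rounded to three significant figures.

ω = 2π·34/60 = 3.56 rad/s
For an in-line slider-crank, x = r cosθ + √(L² − r² sin²θ), so v = −rω sinθ·[1 + r cosθ/√(L² − r² sin²θ)].
With r = 0.0576 m, L = 0.2598 m, θ = 22.4°: √(L² − r² sin²θ) = 0.25887 m.
v = −0.0576·3.56·0.38107·[1 + 0.0576·0.92455/0.25887] = -0.094228 m/s.
|v| = 0.094228 m/s = 94.228 mm/s.

94.2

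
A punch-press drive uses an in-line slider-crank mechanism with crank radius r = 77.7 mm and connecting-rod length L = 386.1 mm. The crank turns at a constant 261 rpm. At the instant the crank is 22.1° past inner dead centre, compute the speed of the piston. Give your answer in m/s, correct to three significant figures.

0.948

ω = 2π·261/60 = 27.33 rad/s
For an in-line slider-crank, x = r cosθ + √(L² − r² sin²θ), so v = −rω sinθ·[1 + r cosθ/√(L² − r² sin²θ)].
With r = 0.0777 m, L = 0.3861 m, θ = 22.1°: √(L² − r² sin²θ) = 0.38499 m.
v = −0.0777·27.33·0.37622·[1 + 0.0777·0.92653/0.38499] = -0.94839 m/s.
|v| = 0.94839 m/s.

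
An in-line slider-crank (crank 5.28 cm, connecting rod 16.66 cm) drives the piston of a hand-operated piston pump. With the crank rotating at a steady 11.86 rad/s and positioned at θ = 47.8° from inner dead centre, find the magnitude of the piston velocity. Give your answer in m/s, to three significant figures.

0.565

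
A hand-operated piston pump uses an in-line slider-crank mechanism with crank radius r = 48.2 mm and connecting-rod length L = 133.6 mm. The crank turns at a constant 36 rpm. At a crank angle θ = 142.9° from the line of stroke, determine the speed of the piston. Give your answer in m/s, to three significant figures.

0.0773

ω = 2π·36/60 = 3.77 rad/s
For an in-line slider-crank, x = r cosθ + √(L² − r² sin²θ), so v = −rω sinθ·[1 + r cosθ/√(L² − r² sin²θ)].
With r = 0.0482 m, L = 0.1336 m, θ = 142.9°: √(L² − r² sin²θ) = 0.1304 m.
v = −0.0482·3.77·0.60321·[1 + 0.0482·-0.79758/0.1304] = -0.077294 m/s.
|v| = 0.077294 m/s.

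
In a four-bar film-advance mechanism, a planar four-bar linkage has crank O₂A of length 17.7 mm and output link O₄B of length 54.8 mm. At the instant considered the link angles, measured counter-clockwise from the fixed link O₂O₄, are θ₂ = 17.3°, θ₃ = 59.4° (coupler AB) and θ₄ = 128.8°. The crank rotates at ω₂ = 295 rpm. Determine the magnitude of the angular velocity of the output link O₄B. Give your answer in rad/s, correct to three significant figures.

7.15

ω₂ = 30.89 rad/s (from 295 rpm).
Differentiating the loop-closure r₂e^{iθ₂}+r₃e^{iθ₃}=r₁+r₄e^{iθ₄} gives r₂ω₂e^{iθ₂}+r₃ω₃e^{iθ₃}=r₄ω₄e^{iθ₄}.
Eliminating the other unknown: ω₄ = r₂ω₂ sin(θ₂−θ₃) / [r₄ sin(θ₄−θ₃)].
Numerator sine = -0.67043; denominator sine = +0.93606.
Result = 0.0177·30.89·(-0.67043) / (0.0548·(+0.93606)) = -7.1465 rad/s; magnitude 7.1465 rad/s.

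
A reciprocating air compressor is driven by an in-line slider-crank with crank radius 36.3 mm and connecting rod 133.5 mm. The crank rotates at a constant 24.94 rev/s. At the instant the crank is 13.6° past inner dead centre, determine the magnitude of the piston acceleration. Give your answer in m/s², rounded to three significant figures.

1080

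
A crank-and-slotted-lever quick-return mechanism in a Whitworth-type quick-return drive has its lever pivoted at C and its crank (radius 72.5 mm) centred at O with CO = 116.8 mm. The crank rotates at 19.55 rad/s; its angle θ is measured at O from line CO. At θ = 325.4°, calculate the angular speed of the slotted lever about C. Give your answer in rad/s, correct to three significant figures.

ω = 19.55 rad/s
Crank pin A relative to C: A = (d + r cosθ, r sinθ); lever angle φ = atan2(r sinθ, d + r cosθ).
Differentiating tanφ: φ̇ = rω(d cosθ + r)/(d² + r² + 2dr cosθ).
d² + r² + 2dr cosθ = |CA|² = 0.0328391 m²;  d cosθ + r = +0.16864 m.
|ω_lever| = |0.0725·19.55·+0.16864| / 0.0328391 = 7.2788 rad/s.

7.28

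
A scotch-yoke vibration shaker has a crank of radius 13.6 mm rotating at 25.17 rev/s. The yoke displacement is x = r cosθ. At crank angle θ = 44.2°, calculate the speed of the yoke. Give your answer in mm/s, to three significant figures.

1500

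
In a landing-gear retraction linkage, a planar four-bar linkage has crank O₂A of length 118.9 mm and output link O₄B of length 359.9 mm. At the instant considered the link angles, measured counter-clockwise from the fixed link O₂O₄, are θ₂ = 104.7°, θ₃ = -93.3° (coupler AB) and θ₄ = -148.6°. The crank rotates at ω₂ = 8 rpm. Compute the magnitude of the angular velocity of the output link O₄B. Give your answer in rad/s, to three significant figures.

0.104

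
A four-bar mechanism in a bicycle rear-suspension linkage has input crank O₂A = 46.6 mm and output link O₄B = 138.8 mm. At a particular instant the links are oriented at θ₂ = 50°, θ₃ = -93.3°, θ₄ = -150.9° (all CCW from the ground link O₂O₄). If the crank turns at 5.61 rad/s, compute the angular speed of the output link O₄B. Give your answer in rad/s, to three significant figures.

ω₂ = 5.61 rad/s
Differentiating the loop-closure r₂e^{iθ₂}+r₃e^{iθ₃}=r₁+r₄e^{iθ₄} gives r₂ω₂e^{iθ₂}+r₃ω₃e^{iθ₃}=r₄ω₄e^{iθ₄}.
Eliminating the other unknown: ω₄ = r₂ω₂ sin(θ₂−θ₃) / [r₄ sin(θ₄−θ₃)].
Numerator sine = +0.59763; denominator sine = -0.84433.
Result = 0.0466·5.61·(+0.59763) / (0.1388·(-0.84433)) = -1.3331 rad/s; magnitude 1.3331 rad/s.

1.33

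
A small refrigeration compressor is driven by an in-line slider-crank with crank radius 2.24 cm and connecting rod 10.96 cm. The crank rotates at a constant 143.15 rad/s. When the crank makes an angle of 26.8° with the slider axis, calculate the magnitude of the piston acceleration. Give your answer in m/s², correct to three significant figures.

ω = 143.2 rad/s
x(θ) = r cosθ + √(L² − r² sin²θ); with ω constant, a = ω²·d²x/dθ².
d²x/dθ² = −r cosθ − r²(cos2θ)/√u − r⁴ sin²2θ/(4u^{3/2}),  u = L² − r² sin²θ = 0.0119102 m².
Substituting r = 0.0224 m, L = 0.1096 m, θ = 26.8°: d²x/dθ² = -0.022754 m.
a = ω²·d²x/dθ² = (143.2)²·(-0.022754) = -466.27 m/s²;  |a| = 466.27 m/s².

466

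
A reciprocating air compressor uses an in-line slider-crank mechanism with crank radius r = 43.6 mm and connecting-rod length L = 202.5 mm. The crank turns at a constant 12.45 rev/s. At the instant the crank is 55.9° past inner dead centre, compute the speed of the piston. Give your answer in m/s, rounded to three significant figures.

ω = 2π·12.5 = 78.23 rad/s
For an in-line slider-crank, x = r cosθ + √(L² − r² sin²θ), so v = −rω sinθ·[1 + r cosθ/√(L² − r² sin²θ)].
With r = 0.0436 m, L = 0.2025 m, θ = 55.9°: √(L² − r² sin²θ) = 0.19926 m.
v = −0.0436·78.23·0.82806·[1 + 0.0436·0.56064/0.19926] = -3.1707 m/s.
|v| = 3.1707 m/s.

3.17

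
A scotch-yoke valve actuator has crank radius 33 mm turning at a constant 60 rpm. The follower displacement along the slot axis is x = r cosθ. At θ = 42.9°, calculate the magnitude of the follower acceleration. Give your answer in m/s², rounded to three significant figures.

0.954

ω = 6.283 rad/s (from 60 rpm).
x = r cosθ ⇒ ẍ = −rω² cosθ (ω constant).
|a| = rω²|cosθ| = 0.033·(6.283)²·|cos 42.9°| = 0.95435 m/s².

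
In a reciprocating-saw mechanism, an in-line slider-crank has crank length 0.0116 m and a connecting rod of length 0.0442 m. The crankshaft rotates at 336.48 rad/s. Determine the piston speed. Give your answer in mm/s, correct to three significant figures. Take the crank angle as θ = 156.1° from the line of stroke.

1200

ω = 336.5 rad/s
For an in-line slider-crank, x = r cosθ + √(L² − r² sin²θ), so v = −rω sinθ·[1 + r cosθ/√(L² − r² sin²θ)].
With r = 0.0116 m, L = 0.0442 m, θ = 156.1°: √(L² − r² sin²θ) = 0.043949 m.
v = −0.0116·336.5·0.40514·[1 + 0.0116·-0.91425/0.043949] = -1.1997 m/s.
|v| = 1.1997 m/s = 1199.7 mm/s.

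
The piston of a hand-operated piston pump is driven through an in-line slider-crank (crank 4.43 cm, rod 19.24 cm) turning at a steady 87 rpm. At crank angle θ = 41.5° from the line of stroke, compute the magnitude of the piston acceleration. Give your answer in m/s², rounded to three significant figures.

2.87

ω = 2π·87/60 = 9.111 rad/s
x(θ) = r cosθ + √(L² − r² sin²θ); with ω constant, a = ω²·d²x/dθ².
d²x/dθ² = −r cosθ − r²(cos2θ)/√u − r⁴ sin²2θ/(4u^{3/2}),  u = L² − r² sin²θ = 0.0361561 m².
Substituting r = 0.0443 m, L = 0.1924 m, θ = 41.5°: d²x/dθ² = -0.034575 m.
a = ω²·d²x/dθ² = (9.111)²·(-0.034575) = -2.8698 m/s²;  |a| = 2.8698 m/s².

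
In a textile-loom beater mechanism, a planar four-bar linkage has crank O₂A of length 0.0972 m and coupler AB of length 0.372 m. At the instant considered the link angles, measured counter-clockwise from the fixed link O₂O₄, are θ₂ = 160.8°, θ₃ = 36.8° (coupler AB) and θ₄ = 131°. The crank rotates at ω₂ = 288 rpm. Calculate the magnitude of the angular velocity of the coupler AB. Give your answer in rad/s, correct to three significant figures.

ω₂ = 30.16 rad/s (from 288 rpm).
Differentiating the loop-closure r₂e^{iθ₂}+r₃e^{iθ₃}=r₁+r₄e^{iθ₄} gives r₂ω₂e^{iθ₂}+r₃ω₃e^{iθ₃}=r₄ω₄e^{iθ₄}.
Eliminating the other unknown: ω₃ = r₂ω₂ sin(θ₄−θ₂) / [r₃ sin(θ₃−θ₄)].
Numerator sine = -0.49697; denominator sine = -0.99731.
Result = 0.0972·30.16·(-0.49697) / (0.372·(-0.99731)) = +3.9269 rad/s; magnitude 3.9269 rad/s.

3.93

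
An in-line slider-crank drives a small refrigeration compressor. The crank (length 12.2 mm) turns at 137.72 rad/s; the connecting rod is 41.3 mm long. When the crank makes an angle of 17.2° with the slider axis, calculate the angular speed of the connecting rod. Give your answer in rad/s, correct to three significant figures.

ω = 137.7 rad/s
The rod makes angle φ with the slider axis where L sinφ = r sinθ; differentiating, L cosφ·φ̇ = r ω cosθ.
L cosφ = √(L² − r² sin²θ) = 0.041142 m.
|ω_rod| = r ω |cosθ| / √(L² − r² sin²θ) = 0.0122·137.7·0.95528/0.041142 = 39.012 rad/s.

39.0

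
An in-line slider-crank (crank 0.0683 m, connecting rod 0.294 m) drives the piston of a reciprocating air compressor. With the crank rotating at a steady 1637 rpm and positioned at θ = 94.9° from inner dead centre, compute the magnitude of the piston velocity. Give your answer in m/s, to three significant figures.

11.4

ω = 2π·1637/60 = 171.4 rad/s
For an in-line slider-crank, x = r cosθ + √(L² − r² sin²θ), so v = −rω sinθ·[1 + r cosθ/√(L² − r² sin²θ)].
With r = 0.0683 m, L = 0.294 m, θ = 94.9°: √(L² − r² sin²θ) = 0.28602 m.
v = −0.0683·171.4·0.99635·[1 + 0.0683·-0.08542/0.28602] = -11.428 m/s.
|v| = 11.428 m/s.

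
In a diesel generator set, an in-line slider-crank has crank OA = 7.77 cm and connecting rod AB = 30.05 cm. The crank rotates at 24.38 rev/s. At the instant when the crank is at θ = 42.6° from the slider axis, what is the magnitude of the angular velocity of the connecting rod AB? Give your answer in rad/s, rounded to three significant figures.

29.6

ω = 153.2 rad/s (converted from 24.38 rev/s).
The rod makes angle φ with the slider axis where L sinφ = r sinθ; differentiating, L cosφ·φ̇ = r ω cosθ.
L cosφ = √(L² − r² sin²θ) = 0.29586 m.
|ω_rod| = r ω |cosθ| / √(L² − r² sin²θ) = 0.0777·153.2·0.73610/0.29586 = 29.613 rad/s.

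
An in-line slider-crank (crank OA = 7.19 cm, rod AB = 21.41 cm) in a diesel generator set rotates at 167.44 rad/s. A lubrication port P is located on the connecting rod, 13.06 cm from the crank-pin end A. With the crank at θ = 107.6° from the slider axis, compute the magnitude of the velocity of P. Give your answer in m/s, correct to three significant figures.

10.8

ω = 167.4 rad/s.  Crank-pin speed |V_A| = rω = 12.039 m/s, perpendicular to OA.
Rod angle: sinφ = −(r/L) sinθ ⇒ φ = -18.669°; ω_rod = −rω cosθ/√(L²−r²sin²θ) = +17.947 rad/s.
V_P = V_A + ω_rod × AP, with AP = 0.1306 m along the rod.
Components: V_Px = −rω sinθ − a·ω_rod·sinφ = -10.725 m/s;  V_Py = rω cosθ + a·ω_rod·cosφ = -1.4197 m/s.
|V_P| = √(V_Px² + V_Py²) = 10.819 m/s.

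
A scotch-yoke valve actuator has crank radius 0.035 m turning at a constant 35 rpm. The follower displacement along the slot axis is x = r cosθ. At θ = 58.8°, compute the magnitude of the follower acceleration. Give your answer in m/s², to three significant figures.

0.244

ω = 3.665 rad/s (from 35 rpm).
x = r cosθ ⇒ ẍ = −rω² cosθ (ω constant).
|a| = rω²|cosθ| = 0.035·(3.665)²·|cos 58.8°| = 0.24356 m/s².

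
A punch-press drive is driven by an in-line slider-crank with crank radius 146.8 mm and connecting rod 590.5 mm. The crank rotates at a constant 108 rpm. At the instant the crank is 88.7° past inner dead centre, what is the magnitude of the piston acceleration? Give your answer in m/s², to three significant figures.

ω = 2π·108/60 = 11.31 rad/s
x(θ) = r cosθ + √(L² − r² sin²θ); with ω constant, a = ω²·d²x/dθ².
d²x/dθ² = −r cosθ − r²(cos2θ)/√u − r⁴ sin²2θ/(4u^{3/2}),  u = L² − r² sin²θ = 0.327151 m².
Substituting r = 0.1468 m, L = 0.5905 m, θ = 88.7°: d²x/dθ² = +0.034307 m.
a = ω²·d²x/dθ² = (11.31)²·(+0.034307) = +4.3882 m/s²;  |a| = 4.3882 m/s².

4.39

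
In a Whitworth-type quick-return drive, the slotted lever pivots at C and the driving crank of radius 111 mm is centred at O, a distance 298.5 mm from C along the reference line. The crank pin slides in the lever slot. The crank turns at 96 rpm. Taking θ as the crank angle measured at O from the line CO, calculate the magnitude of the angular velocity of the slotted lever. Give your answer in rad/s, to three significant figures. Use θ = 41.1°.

2.48

ω = 10.05 rad/s (from 96 rpm).
Crank pin A relative to C: A = (d + r cosθ, r sinθ); lever angle φ = atan2(r sinθ, d + r cosθ).
Differentiating tanφ: φ̇ = rω(d cosθ + r)/(d² + r² + 2dr cosθ).
d² + r² + 2dr cosθ = |CA|² = 0.15136 m²;  d cosθ + r = +0.33594 m.
|ω_lever| = |0.111·10.05·+0.33594| / 0.15136 = 2.4767 rad/s.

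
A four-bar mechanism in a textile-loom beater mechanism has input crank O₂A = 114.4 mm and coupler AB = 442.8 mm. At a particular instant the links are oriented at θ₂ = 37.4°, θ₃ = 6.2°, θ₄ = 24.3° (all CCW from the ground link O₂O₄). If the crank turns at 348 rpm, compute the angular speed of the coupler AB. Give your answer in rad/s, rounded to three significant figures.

ω₂ = 36.44 rad/s (from 348 rpm).
Differentiating the loop-closure r₂e^{iθ₂}+r₃e^{iθ₃}=r₁+r₄e^{iθ₄} gives r₂ω₂e^{iθ₂}+r₃ω₃e^{iθ₃}=r₄ω₄e^{iθ₄}.
Eliminating the other unknown: ω₃ = r₂ω₂ sin(θ₄−θ₂) / [r₃ sin(θ₃−θ₄)].
Numerator sine = -0.22665; denominator sine = -0.31068.
Result = 0.1144·36.44·(-0.22665) / (0.4428·(-0.31068)) = +6.8687 rad/s; magnitude 6.8687 rad/s.

6.87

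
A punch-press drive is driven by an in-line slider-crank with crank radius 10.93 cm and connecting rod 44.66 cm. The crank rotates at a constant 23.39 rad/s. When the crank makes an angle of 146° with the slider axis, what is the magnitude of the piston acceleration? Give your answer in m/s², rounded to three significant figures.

43.8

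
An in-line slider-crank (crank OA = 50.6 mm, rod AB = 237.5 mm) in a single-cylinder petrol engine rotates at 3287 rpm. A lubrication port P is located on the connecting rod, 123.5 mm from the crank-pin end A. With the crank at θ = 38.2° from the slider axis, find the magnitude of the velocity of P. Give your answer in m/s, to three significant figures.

ω = 344.2 rad/s.  Crank-pin speed |V_A| = rω = 17.417 m/s, perpendicular to OA.
Rod angle: sinφ = −(r/L) sinθ ⇒ φ = -7.571°; ω_rod = −rω cosθ/√(L²−r²sin²θ) = -58.138 rad/s.
V_P = V_A + ω_rod × AP, with AP = 0.1235 m along the rod.
Components: V_Px = −rω sinθ − a·ω_rod·sinφ = -11.717 m/s;  V_Py = rω cosθ + a·ω_rod·cosφ = +6.57 m/s.
|V_P| = √(V_Px² + V_Py²) = 13.433 m/s.

13.4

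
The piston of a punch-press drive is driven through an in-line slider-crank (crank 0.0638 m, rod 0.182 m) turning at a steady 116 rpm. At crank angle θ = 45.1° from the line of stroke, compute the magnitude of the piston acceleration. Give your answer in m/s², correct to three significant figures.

ω = 2π·116/60 = 12.15 rad/s
x(θ) = r cosθ + √(L² − r² sin²θ); with ω constant, a = ω²·d²x/dθ².
d²x/dθ² = −r cosθ − r²(cos2θ)/√u − r⁴ sin²2θ/(4u^{3/2}),  u = L² − r² sin²θ = 0.0310817 m².
Substituting r = 0.0638 m, L = 0.182 m, θ = 45.1°: d²x/dθ² = -0.04571 m.
a = ω²·d²x/dθ² = (12.15)²·(-0.04571) = -6.745 m/s²;  |a| = 6.745 m/s².

6.75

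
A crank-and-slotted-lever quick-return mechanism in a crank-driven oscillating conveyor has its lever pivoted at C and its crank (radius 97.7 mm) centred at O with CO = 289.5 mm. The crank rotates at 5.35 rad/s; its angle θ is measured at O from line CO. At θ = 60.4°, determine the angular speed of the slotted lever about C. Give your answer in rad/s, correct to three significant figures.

1.04

ω = 5.35 rad/s
Crank pin A relative to C: A = (d + r cosθ, r sinθ); lever angle φ = atan2(r sinθ, d + r cosθ).
Differentiating tanφ: φ̇ = rω(d cosθ + r)/(d² + r² + 2dr cosθ).
d² + r² + 2dr cosθ = |CA|² = 0.121297 m²;  d cosθ + r = +0.2407 m.
|ω_lever| = |0.0977·5.35·+0.2407| / 0.121297 = 1.0372 rad/s.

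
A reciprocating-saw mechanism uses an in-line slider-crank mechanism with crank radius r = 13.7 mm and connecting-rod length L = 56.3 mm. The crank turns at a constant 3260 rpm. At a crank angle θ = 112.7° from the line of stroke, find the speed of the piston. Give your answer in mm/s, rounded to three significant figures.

ω = 2π·3260/60 = 341.4 rad/s
For an in-line slider-crank, x = r cosθ + √(L² − r² sin²θ), so v = −rω sinθ·[1 + r cosθ/√(L² − r² sin²θ)].
With r = 0.0137 m, L = 0.0563 m, θ = 112.7°: √(L² − r² sin²θ) = 0.054863 m.
v = −0.0137·341.4·0.92254·[1 + 0.0137·-0.38591/0.054863] = -3.8989 m/s.
|v| = 3.8989 m/s = 3898.9 mm/s.

3900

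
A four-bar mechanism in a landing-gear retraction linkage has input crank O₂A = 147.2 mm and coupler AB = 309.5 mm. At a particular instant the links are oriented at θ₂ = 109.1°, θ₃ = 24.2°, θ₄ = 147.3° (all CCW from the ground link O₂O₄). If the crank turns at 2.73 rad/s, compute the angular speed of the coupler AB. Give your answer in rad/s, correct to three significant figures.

0.958

ω₂ = 2.73 rad/s
Differentiating the loop-closure r₂e^{iθ₂}+r₃e^{iθ₃}=r₁+r₄e^{iθ₄} gives r₂ω₂e^{iθ₂}+r₃ω₃e^{iθ₃}=r₄ω₄e^{iθ₄}.
Eliminating the other unknown: ω₃ = r₂ω₂ sin(θ₄−θ₂) / [r₃ sin(θ₃−θ₄)].
Numerator sine = +0.61841; denominator sine = -0.83772.
Result = 0.1472·2.73·(+0.61841) / (0.3095·(-0.83772)) = -0.95849 rad/s; magnitude 0.95849 rad/s.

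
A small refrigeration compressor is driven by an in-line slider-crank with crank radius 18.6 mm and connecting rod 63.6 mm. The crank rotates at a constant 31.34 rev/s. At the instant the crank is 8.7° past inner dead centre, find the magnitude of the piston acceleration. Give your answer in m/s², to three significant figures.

ω = 2π·31.3 = 196.9 rad/s
x(θ) = r cosθ + √(L² − r² sin²θ); with ω constant, a = ω²·d²x/dθ².
d²x/dθ² = −r cosθ − r²(cos2θ)/√u − r⁴ sin²2θ/(4u^{3/2}),  u = L² − r² sin²θ = 0.00403704 m².
Substituting r = 0.0186 m, L = 0.0636 m, θ = 8.7°: d²x/dθ² = -0.023592 m.
a = ω²·d²x/dθ² = (196.9)²·(-0.023592) = -914.8 m/s²;  |a| = 914.8 m/s².

915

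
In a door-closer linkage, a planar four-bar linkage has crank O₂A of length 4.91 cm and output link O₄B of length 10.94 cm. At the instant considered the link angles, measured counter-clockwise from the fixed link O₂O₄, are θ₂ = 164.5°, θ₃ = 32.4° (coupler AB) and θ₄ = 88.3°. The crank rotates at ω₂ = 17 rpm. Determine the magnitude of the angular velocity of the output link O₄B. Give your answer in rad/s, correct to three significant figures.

ω₂ = 1.78 rad/s (from 17 rpm).
Differentiating the loop-closure r₂e^{iθ₂}+r₃e^{iθ₃}=r₁+r₄e^{iθ₄} gives r₂ω₂e^{iθ₂}+r₃ω₃e^{iθ₃}=r₄ω₄e^{iθ₄}.
Eliminating the other unknown: ω₄ = r₂ω₂ sin(θ₂−θ₃) / [r₄ sin(θ₄−θ₃)].
Numerator sine = +0.74198; denominator sine = +0.82806.
Result = 0.0491·1.78·(+0.74198) / (0.1094·(+0.82806)) = +0.71593 rad/s; magnitude 0.71593 rad/s.

0.716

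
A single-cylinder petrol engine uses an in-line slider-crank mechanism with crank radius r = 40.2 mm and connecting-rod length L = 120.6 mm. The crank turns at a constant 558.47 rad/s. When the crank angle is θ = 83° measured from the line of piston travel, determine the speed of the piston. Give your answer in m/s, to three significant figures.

23.2

ω = 558.5 rad/s
For an in-line slider-crank, x = r cosθ + √(L² − r² sin²θ), so v = −rω sinθ·[1 + r cosθ/√(L² − r² sin²θ)].
With r = 0.0402 m, L = 0.1206 m, θ = 83°: √(L² − r² sin²θ) = 0.11381 m.
v = −0.0402·558.5·0.99255·[1 + 0.0402·0.12187/0.11381] = -23.242 m/s.
|v| = 23.242 m/s.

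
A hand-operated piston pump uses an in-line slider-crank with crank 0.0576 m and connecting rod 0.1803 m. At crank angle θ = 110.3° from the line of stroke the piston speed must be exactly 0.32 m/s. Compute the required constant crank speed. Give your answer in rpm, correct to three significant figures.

64.0

For an in-line slider-crank, |v_piston| = rω|sinθ|·[1 + r cosθ/√(L² − r² sin²θ)].
With r = 0.0576 m, L = 0.1803 m, θ = 110.3°: the bracketed kinematic factor |dx/dθ| = 0.047747 m.
ω = v/|dx/dθ| = 0.32/0.047747 = 6.7021 rad/s.
N = 60ω/(2π) = 64 rpm.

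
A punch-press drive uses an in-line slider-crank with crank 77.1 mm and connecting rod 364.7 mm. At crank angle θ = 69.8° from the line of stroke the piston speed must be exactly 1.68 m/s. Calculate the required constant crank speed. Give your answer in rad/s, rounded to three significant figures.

21.6

For an in-line slider-crank, |v_piston| = rω|sinθ|·[1 + r cosθ/√(L² − r² sin²θ)].
With r = 0.0771 m, L = 0.3647 m, θ = 69.8°: the bracketed kinematic factor |dx/dθ| = 0.077747 m.
ω = v/|dx/dθ| = 1.68/0.077747 = 21.609 rad/s.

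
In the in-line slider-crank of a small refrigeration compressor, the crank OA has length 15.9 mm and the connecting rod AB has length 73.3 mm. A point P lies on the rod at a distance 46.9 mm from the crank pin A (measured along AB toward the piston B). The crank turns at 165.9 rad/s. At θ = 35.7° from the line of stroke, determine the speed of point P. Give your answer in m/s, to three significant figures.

ω = 165.9 rad/s.  Crank-pin speed |V_A| = rω = 2.6378 m/s, perpendicular to OA.
Rod angle: sinφ = −(r/L) sinθ ⇒ φ = -7.272°; ω_rod = −rω cosθ/√(L²−r²sin²θ) = -29.461 rad/s.
V_P = V_A + ω_rod × AP, with AP = 0.0469 m along the rod.
Components: V_Px = −rω sinθ − a·ω_rod·sinφ = -1.7142 m/s;  V_Py = rω cosθ + a·ω_rod·cosφ = +0.77151 m/s.
|V_P| = √(V_Px² + V_Py²) = 1.8798 m/s.

1.88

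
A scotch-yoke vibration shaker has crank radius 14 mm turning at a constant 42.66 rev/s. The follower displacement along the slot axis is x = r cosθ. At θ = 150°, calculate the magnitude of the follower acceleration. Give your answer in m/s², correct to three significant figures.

ω = 268 rad/s (from 42.66 rev/s).
x = r cosθ ⇒ ẍ = −rω² cosθ (ω constant).
|a| = rω²|cosθ| = 0.014·(268)²·|cos 150°| = 871.08 m/s².

871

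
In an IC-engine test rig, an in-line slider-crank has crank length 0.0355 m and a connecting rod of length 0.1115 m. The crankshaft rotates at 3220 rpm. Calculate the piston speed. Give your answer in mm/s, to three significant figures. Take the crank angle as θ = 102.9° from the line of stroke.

10800

ω = 2π·3220/60 = 337.2 rad/s
For an in-line slider-crank, x = r cosθ + √(L² − r² sin²θ), so v = −rω sinθ·[1 + r cosθ/√(L² − r² sin²θ)].
With r = 0.0355 m, L = 0.1115 m, θ = 102.9°: √(L² − r² sin²θ) = 0.10599 m.
v = −0.0355·337.2·0.97476·[1 + 0.0355·-0.22325/0.10599] = -10.796 m/s.
|v| = 10.796 m/s = 10796 mm/s.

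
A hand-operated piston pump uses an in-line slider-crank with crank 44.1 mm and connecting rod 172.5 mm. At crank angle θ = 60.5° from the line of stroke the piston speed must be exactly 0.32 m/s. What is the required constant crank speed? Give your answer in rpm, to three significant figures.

70.5

For an in-line slider-crank, |v_piston| = rω|sinθ|·[1 + r cosθ/√(L² − r² sin²θ)].
With r = 0.0441 m, L = 0.1725 m, θ = 60.5°: the bracketed kinematic factor |dx/dθ| = 0.043339 m.
ω = v/|dx/dθ| = 0.32/0.043339 = 7.3837 rad/s.
N = 60ω/(2π) = 70.509 rpm.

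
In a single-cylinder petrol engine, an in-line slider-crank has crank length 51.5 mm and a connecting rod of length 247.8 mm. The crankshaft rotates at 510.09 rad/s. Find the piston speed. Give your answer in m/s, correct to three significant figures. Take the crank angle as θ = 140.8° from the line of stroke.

13.9

ω = 510.1 rad/s
For an in-line slider-crank, x = r cosθ + √(L² − r² sin²θ), so v = −rω sinθ·[1 + r cosθ/√(L² − r² sin²θ)].
With r = 0.0515 m, L = 0.2478 m, θ = 140.8°: √(L² − r² sin²θ) = 0.24565 m.
v = −0.0515·510.1·0.63203·[1 + 0.0515·-0.77494/0.24565] = -13.906 m/s.
|v| = 13.906 m/s.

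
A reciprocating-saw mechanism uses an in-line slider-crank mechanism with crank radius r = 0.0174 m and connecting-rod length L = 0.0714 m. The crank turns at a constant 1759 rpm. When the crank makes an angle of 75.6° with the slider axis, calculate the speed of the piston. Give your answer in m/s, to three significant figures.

ω = 2π·1759/60 = 184.2 rad/s
For an in-line slider-crank, x = r cosθ + √(L² − r² sin²θ), so v = −rω sinθ·[1 + r cosθ/√(L² − r² sin²θ)].
With r = 0.0174 m, L = 0.0714 m, θ = 75.6°: √(L² − r² sin²θ) = 0.069382 m.
v = −0.0174·184.2·0.96858·[1 + 0.0174·0.24869/0.069382] = -3.298 m/s.
|v| = 3.298 m/s.

3.30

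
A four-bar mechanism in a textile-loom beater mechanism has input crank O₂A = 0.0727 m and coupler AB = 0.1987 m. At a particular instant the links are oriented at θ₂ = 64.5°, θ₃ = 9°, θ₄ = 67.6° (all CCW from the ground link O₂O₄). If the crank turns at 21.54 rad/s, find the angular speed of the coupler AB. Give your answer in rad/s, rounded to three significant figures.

0.499

ω₂ = 21.54 rad/s
Differentiating the loop-closure r₂e^{iθ₂}+r₃e^{iθ₃}=r₁+r₄e^{iθ₄} gives r₂ω₂e^{iθ₂}+r₃ω₃e^{iθ₃}=r₄ω₄e^{iθ₄}.
Eliminating the other unknown: ω₃ = r₂ω₂ sin(θ₄−θ₂) / [r₃ sin(θ₃−θ₄)].
Numerator sine = +0.05408; denominator sine = -0.85355.
Result = 0.0727·21.54·(+0.05408) / (0.1987·(-0.85355)) = -0.49932 rad/s; magnitude 0.49932 rad/s.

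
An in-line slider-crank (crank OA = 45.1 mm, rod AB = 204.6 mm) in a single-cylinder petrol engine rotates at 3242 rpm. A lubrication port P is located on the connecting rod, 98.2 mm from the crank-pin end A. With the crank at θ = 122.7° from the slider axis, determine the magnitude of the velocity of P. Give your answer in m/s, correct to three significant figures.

ω = 339.5 rad/s.  Crank-pin speed |V_A| = rω = 15.312 m/s, perpendicular to OA.
Rod angle: sinφ = −(r/L) sinθ ⇒ φ = -10.690°; ω_rod = −rω cosθ/√(L²−r²sin²θ) = +41.144 rad/s.
V_P = V_A + ω_rod × AP, with AP = 0.0982 m along the rod.
Components: V_Px = −rω sinθ − a·ω_rod·sinφ = -12.135 m/s;  V_Py = rω cosθ + a·ω_rod·cosφ = -4.3017 m/s.
|V_P| = √(V_Px² + V_Py²) = 12.875 m/s.

12.9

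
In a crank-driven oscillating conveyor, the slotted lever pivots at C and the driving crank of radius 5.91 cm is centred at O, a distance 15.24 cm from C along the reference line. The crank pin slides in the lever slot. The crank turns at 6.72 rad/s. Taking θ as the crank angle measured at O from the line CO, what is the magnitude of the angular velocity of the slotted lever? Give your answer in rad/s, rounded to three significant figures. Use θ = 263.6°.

0.677

ω = 6.72 rad/s
Crank pin A relative to C: A = (d + r cosθ, r sinθ); lever angle φ = atan2(r sinθ, d + r cosθ).
Differentiating tanφ: φ̇ = rω(d cosθ + r)/(d² + r² + 2dr cosθ).
d² + r² + 2dr cosθ = |CA|² = 0.0247106 m²;  d cosθ + r = +0.042112 m.
|ω_lever| = |0.0591·6.72·+0.042112| / 0.0247106 = 0.67683 rad/s.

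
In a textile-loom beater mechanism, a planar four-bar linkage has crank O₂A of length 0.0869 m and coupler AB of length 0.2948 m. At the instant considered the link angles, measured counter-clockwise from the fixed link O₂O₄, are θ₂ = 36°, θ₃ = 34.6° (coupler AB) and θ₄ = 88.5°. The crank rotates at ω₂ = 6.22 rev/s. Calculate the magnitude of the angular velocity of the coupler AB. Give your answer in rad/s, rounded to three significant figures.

ω₂ = 39.08 rad/s (from 6.22 rev/s).
Differentiating the loop-closure r₂e^{iθ₂}+r₃e^{iθ₃}=r₁+r₄e^{iθ₄} gives r₂ω₂e^{iθ₂}+r₃ω₃e^{iθ₃}=r₄ω₄e^{iθ₄}.
Eliminating the other unknown: ω₃ = r₂ω₂ sin(θ₄−θ₂) / [r₃ sin(θ₃−θ₄)].
Numerator sine = +0.79335; denominator sine = -0.80799.
Result = 0.0869·39.08·(+0.79335) / (0.2948·(-0.80799)) = -11.312 rad/s; magnitude 11.312 rad/s.

11.3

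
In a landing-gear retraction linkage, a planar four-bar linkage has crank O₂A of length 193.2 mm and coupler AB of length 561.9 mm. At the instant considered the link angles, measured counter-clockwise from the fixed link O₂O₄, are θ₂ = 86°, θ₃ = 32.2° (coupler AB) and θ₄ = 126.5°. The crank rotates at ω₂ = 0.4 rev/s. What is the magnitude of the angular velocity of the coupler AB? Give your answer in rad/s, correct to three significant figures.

0.563

ω₂ = 2.513 rad/s (from 0.4 rev/s).
Differentiating the loop-closure r₂e^{iθ₂}+r₃e^{iθ₃}=r₁+r₄e^{iθ₄} gives r₂ω₂e^{iθ₂}+r₃ω₃e^{iθ₃}=r₄ω₄e^{iθ₄}.
Eliminating the other unknown: ω₃ = r₂ω₂ sin(θ₄−θ₂) / [r₃ sin(θ₃−θ₄)].
Numerator sine = +0.64945; denominator sine = -0.99719.
Result = 0.1932·2.513·(+0.64945) / (0.5619·(-0.99719)) = -0.5628 rad/s; magnitude 0.5628 rad/s.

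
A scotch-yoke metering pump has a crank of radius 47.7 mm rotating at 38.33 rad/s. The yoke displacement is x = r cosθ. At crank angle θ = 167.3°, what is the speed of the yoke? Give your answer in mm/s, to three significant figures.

402

ω = 38.33 rad/s
x = r cosθ ⇒ ẋ = −rω sinθ.
|v| = rω|sinθ| = 0.0477·38.33·|sin 167.3°| = 0.40195 m/s = 401.95 mm/s.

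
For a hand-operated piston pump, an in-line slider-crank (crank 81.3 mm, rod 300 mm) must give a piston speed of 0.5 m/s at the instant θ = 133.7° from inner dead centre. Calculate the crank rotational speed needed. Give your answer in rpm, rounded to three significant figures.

For an in-line slider-crank, |v_piston| = rω|sinθ|·[1 + r cosθ/√(L² − r² sin²θ)].
With r = 0.0813 m, L = 0.3 m, θ = 133.7°: the bracketed kinematic factor |dx/dθ| = 0.047555 m.
ω = v/|dx/dθ| = 0.5/0.047555 = 10.514 rad/s.
N = 60ω/(2π) = 100.4 rpm.

100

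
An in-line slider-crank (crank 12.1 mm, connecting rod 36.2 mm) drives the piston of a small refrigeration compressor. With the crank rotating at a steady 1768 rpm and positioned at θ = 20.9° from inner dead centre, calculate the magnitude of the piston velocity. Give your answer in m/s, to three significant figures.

ω = 2π·1768/60 = 185.1 rad/s
For an in-line slider-crank, x = r cosθ + √(L² − r² sin²θ), so v = −rω sinθ·[1 + r cosθ/√(L² − r² sin²θ)].
With r = 0.0121 m, L = 0.0362 m, θ = 20.9°: √(L² − r² sin²θ) = 0.035942 m.
v = −0.0121·185.1·0.35674·[1 + 0.0121·0.93420/0.035942] = -1.0505 m/s.
|v| = 1.0505 m/s.

1.05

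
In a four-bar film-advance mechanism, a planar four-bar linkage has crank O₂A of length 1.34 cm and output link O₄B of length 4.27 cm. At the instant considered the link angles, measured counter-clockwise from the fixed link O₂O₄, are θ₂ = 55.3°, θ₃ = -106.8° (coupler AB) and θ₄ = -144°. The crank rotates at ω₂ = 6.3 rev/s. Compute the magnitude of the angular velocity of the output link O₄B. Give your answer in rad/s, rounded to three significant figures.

6.31

ω₂ = 39.58 rad/s (from 6.3 rev/s).
Differentiating the loop-closure r₂e^{iθ₂}+r₃e^{iθ₃}=r₁+r₄e^{iθ₄} gives r₂ω₂e^{iθ₂}+r₃ω₃e^{iθ₃}=r₄ω₄e^{iθ₄}.
Eliminating the other unknown: ω₄ = r₂ω₂ sin(θ₂−θ₃) / [r₄ sin(θ₄−θ₃)].
Numerator sine = +0.30736; denominator sine = -0.60460.
Result = 0.0134·39.58·(+0.30736) / (0.0427·(-0.60460)) = -6.315 rad/s; magnitude 6.315 rad/s.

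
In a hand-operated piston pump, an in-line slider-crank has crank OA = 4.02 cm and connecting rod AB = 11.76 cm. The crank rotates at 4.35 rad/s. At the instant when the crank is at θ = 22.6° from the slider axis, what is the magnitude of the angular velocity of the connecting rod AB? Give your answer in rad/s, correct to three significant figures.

1.38

ω = 4.35 rad/s
The rod makes angle φ with the slider axis where L sinφ = r sinθ; differentiating, L cosφ·φ̇ = r ω cosθ.
L cosφ = √(L² − r² sin²θ) = 0.11658 m.
|ω_rod| = r ω |cosθ| / √(L² − r² sin²θ) = 0.0402·4.35·0.92321/0.11658 = 1.3848 rad/s.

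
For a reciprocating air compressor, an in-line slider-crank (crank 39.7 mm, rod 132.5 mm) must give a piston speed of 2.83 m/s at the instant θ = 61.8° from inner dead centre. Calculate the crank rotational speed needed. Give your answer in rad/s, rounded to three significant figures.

For an in-line slider-crank, |v_piston| = rω|sinθ|·[1 + r cosθ/√(L² − r² sin²θ)].
With r = 0.0397 m, L = 0.1325 m, θ = 61.8°: the bracketed kinematic factor |dx/dθ| = 0.040124 m.
ω = v/|dx/dθ| = 2.83/0.040124 = 70.532 rad/s.

70.5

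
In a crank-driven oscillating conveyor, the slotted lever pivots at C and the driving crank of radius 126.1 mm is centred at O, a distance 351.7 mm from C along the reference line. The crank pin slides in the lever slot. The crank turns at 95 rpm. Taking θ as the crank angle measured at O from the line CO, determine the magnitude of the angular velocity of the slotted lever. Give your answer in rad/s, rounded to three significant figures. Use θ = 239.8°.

0.671

ω = 9.948 rad/s (from 95 rpm).
Crank pin A relative to C: A = (d + r cosθ, r sinθ); lever angle φ = atan2(r sinθ, d + r cosθ).
Differentiating tanφ: φ̇ = rω(d cosθ + r)/(d² + r² + 2dr cosθ).
d² + r² + 2dr cosθ = |CA|² = 0.0949769 m²;  d cosθ + r = -0.050812 m.
|ω_lever| = |0.1261·9.948·-0.050812| / 0.0949769 = 0.67115 rad/s.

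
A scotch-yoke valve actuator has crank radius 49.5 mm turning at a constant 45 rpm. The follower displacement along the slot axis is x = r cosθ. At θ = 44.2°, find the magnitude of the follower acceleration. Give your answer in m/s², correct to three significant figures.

0.788

ω = 4.712 rad/s (from 45 rpm).
x = r cosθ ⇒ ẍ = −rω² cosθ (ω constant).
|a| = rω²|cosθ| = 0.0495·(4.712)²·|cos 44.2°| = 0.78805 m/s².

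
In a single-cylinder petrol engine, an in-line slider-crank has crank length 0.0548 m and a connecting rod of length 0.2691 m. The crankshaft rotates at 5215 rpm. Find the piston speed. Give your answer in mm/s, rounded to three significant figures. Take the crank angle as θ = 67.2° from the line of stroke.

29800

ω = 2π·5215/60 = 546.1 rad/s
For an in-line slider-crank, x = r cosθ + √(L² − r² sin²θ), so v = −rω sinθ·[1 + r cosθ/√(L² − r² sin²θ)].
With r = 0.0548 m, L = 0.2691 m, θ = 67.2°: √(L² − r² sin²θ) = 0.26432 m.
v = −0.0548·546.1·0.92186·[1 + 0.0548·0.38752/0.26432] = -29.805 m/s.
|v| = 29.805 m/s = 29805 mm/s.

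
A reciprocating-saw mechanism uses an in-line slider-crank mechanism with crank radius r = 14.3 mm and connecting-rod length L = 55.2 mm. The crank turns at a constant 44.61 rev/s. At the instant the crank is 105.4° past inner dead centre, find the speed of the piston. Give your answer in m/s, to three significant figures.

ω = 2π·44.6 = 280.3 rad/s
For an in-line slider-crank, x = r cosθ + √(L² − r² sin²θ), so v = −rω sinθ·[1 + r cosθ/√(L² − r² sin²θ)].
With r = 0.0143 m, L = 0.0552 m, θ = 105.4°: √(L² − r² sin²θ) = 0.053451 m.
v = −0.0143·280.3·0.96410·[1 + 0.0143·-0.26556/0.053451] = -3.5897 m/s.
|v| = 3.5897 m/s.

3.59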